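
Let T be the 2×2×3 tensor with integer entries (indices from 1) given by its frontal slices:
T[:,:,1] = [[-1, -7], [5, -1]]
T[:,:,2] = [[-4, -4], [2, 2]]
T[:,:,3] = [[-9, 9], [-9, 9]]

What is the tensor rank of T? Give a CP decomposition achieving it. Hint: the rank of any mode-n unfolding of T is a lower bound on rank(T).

rank(T) = 2

Lower bound: the mode-1 unfolding of T (rows indexed by i, columns by (j,k) = (1,1), (1,2), (1,3), (2,1), (2,2), (2,3)) is [[-1, -4, -9, -7, -4, 9], [5, 2, -9, -1, 2, 9]].
There the 2×2 minor on rows i ∈ {1, 2}, columns (j,k) ∈ {(1,1), (1,2)} is det [[-1, -4], [5, 2]] = 18 ≠ 0, so this unfolding has rank ≥ 2; CP rank is at least every unfolding rank, so rank(T) ≥ 2. (Flattening ranks never certify an upper bound on CP rank; for that we must actually write T with 2 rank-1 terms.)
Upper bound — finding two terms. Write S_k = T[:,:,k] for the frontal slices: S₁ = [[-1, -7], [5, -1]], S₂ = [[-4, -4], [2, 2]], S₃ = [[-9, 9], [-9, 9]].
If T = a₁ ⊗ b₁ ⊗ c₁ + a₂ ⊗ b₂ ⊗ c₂ then each S_k = c₁[k]·a₁b₁ᵀ + c₂[k]·a₂b₂ᵀ. S₁ and S₂ are linearly independent, so a₁b₁ᵀ and a₂b₂ᵀ must span the same plane of matrices: they are the rank-1 matrices of the form x·S₁ + y·S₂.
det(x·S₁ + y·S₂) is 36·x² + 36·xy = 36·(x + y)(x), vanishing at (x:y) = (1:-1) and (0:1).
M₁ = S₁ − S₂ = [[3, -3], [3, -3]] = 3·(1, 1)(1, -1)ᵀ and M₂ = S₂ = [[-4, -4], [2, 2]] = (-2)·(2, -1)(1, 1)ᵀ, so take a₁ = (1, 1), b₁ = (1, -1), a₂ = (2, -1), b₂ = (1, 1).
Each slice is an integer combination of E₁ = a₁b₁ᵀ and E₂ = a₂b₂ᵀ: S₁ = 3·E₁ − 2·E₂, S₂ = −2·E₂, S₃ = −9·E₁; reading off coefficients, c₁ = (3, 0, -9) and c₂ = (-2, -2, 0).
Hence T = (1, 1) ⊗ (1, -1) ⊗ (3, 0, -9) + (2, -1) ⊗ (1, 1) ⊗ (-2, -2, 0), so rank(T) ≤ 2.
These bounds meet, so rank(T) = 2.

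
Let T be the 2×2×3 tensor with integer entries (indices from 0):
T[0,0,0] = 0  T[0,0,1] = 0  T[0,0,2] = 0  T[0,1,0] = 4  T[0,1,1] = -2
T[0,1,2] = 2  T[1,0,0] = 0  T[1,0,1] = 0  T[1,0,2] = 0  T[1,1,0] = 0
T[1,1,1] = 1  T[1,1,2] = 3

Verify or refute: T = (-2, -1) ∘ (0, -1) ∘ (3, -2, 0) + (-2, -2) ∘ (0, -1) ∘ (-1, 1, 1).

No

Reconstruct entry (1,1,0) from the claimed factors: Σₗ aₗ[1]bₗ[1]cₗ[0] = (-1)·(-1)·(3) + (-2)·(-1)·(-1) = 1, but T[1,1,0] = 0. The claim is false.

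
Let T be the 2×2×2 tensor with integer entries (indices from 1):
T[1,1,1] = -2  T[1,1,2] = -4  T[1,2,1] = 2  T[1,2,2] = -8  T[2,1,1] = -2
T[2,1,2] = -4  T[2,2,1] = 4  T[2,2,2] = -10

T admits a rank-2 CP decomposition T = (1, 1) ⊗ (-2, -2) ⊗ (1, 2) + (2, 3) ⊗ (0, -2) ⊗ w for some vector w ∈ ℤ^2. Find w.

w = (-1, 1)

Subtract the known terms from T to get the rank-1 residual R = (2, 3) ⊗ (0, -2) ⊗ w, so R[i,j,k] = a[i]·b[j]·w[k]. Pick indices with nonzero a[1]·b[2] = (2)·(-2) = -4. Only the fibre through (1,2,·) is needed: R[1,2,:] = T[1,2,:] − Σₗ aₗ[1]bₗ[2]cₗ = [2, -8] − (1)·(-2)·(1, 2) = [4, -4]. Then w[k] = R[1,2,k] / -4 for each k, giving w = [4, -4] / -4 = (-1, 1).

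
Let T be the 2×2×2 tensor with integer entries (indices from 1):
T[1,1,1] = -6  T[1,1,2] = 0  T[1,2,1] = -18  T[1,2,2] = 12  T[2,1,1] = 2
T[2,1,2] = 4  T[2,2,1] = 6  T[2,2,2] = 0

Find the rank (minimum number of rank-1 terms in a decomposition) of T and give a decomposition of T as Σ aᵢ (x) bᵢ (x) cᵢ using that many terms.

Lower bound: the mode-1 unfolding of T (rows indexed by i, columns by (j,k) = (1,1), (1,2), (2,1), (2,2)) is [[-6, 0, -18, 12], [2, 4, 6, 0]].
There the 2×2 minor on rows i ∈ {1, 2}, columns (j,k) ∈ {(1,1), (1,2)} is det [[-6, 0], [2, 4]] = -24 ≠ 0, so this unfolding has rank ≥ 2; CP rank is at least every unfolding rank, so rank(T) ≥ 2. (This is only a lower bound: in general the CP rank may exceed every unfolding rank, so we still need to exhibit 2 rank-1 terms summing to T.)
Upper bound — finding two terms. Write S_k = T[:,:,k] for the frontal slices: S₁ = [[-6, -18], [2, 6]], S₂ = [[0, 12], [4, 0]].
If T = a₁ (x) b₁ (x) c₁ + a₂ (x) b₂ (x) c₂ then each S_k = c₁[k]·a₁b₁ᵀ + c₂[k]·a₂b₂ᵀ. S₁ and S₂ are linearly independent, so a₁b₁ᵀ and a₂b₂ᵀ must span the same plane of matrices: they are the rank-1 matrices of the form x·S₁ + y·S₂.
det(x·S₁ + y·S₂) is 48·xy − 48·y² = 48·(x − y)(y), vanishing at (x:y) = (1:1) and (1:0).
M₁ = S₁ + S₂ = [[-6, -6], [6, 6]] = (-6)·(1, -1)(1, 1)ᵀ and M₂ = S₁ = [[-6, -18], [2, 6]] = (-2)·(3, -1)(1, 3)ᵀ, so take a₁ = (1, -1), b₁ = (1, 1), a₂ = (3, -1), b₂ = (1, 3).
Each slice is an integer combination of E₁ = a₁b₁ᵀ and E₂ = a₂b₂ᵀ: S₁ = −2·E₂, S₂ = −6·E₁ + 2·E₂; reading off coefficients, c₁ = (0, -6) and c₂ = (-2, 2).
Hence T = (1, -1) (x) (1, 1) (x) (0, -6) + (3, -1) (x) (1, 3) (x) (-2, 2), so rank(T) ≤ 2.
These bounds meet, so rank(T) = 2.

rank(T) = 2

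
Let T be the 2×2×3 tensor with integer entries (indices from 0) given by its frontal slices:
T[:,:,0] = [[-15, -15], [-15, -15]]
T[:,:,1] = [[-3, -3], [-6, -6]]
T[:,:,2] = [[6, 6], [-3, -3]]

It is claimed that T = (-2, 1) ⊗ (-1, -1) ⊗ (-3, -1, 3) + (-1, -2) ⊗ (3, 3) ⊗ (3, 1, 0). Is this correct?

No

Reconstruct entry (0,0,1) from the claimed factors: Σₗ aₗ[0]bₗ[0]cₗ[1] = (-2)·(-1)·(-1) + (-1)·(3)·(1) = -5, but T[0,0,1] = -3. The claim is false.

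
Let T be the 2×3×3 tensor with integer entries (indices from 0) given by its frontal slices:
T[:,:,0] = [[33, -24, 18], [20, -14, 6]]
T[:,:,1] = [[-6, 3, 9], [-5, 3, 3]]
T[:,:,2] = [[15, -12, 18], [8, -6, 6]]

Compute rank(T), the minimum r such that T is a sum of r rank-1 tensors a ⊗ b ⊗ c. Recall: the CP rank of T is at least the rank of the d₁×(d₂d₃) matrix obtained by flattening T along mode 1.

Lower bound: the mode-1 unfolding of T (rows indexed by i, columns by (j,k) = (0,0), (0,1), (0,2), (1,0), (1,1), (1,2), (2,0), (2,1), (2,2)) is [[33, -6, 15, -24, 3, -12, 18, 9, 18], [20, -5, 8, -14, 3, -6, 6, 3, 6]].
There the 2×2 minor on rows i ∈ {0, 1}, columns (j,k) ∈ {(0,0), (0,1)} is det [[33, -6], [20, -5]] = -45 ≠ 0, so this unfolding has rank ≥ 2; CP rank is at least every unfolding rank, so rank(T) ≥ 2. (This is only a lower bound: in general the CP rank may exceed every unfolding rank, so we still need to exhibit 2 rank-1 terms summing to T.)
Upper bound — finding two terms. Write S_k = T[:,:,k] for the frontal slices: S₀ = [[33, -24, 18], [20, -14, 6]], S₁ = [[-6, 3, 9], [-5, 3, 3]], S₂ = [[15, -12, 18], [8, -6, 6]].
If T = a₁ ⊗ b₁ ⊗ c₁ + a₂ ⊗ b₂ ⊗ c₂ then each S_k = c₁[k]·a₁b₁ᵀ + c₂[k]·a₂b₂ᵀ. S₀ and S₁ are linearly independent, so a₁b₁ᵀ and a₂b₂ᵀ must span the same plane of matrices: they are the rank-1 matrices of the form x·S₀ + y·S₁.
The 2×2 minor of x·S₀ + y·S₁ on rows {0,1}, columns {0,1} is 18·x² + 3·xy − 3·y² = 3·(3·x − y)(2·x + y), vanishing at (x:y) = (1:3) and (1:-2).
M₁ = S₀ + 3·S₁ = [[15, -15, 45], [5, -5, 15]] = 5·[3, 1][1, -1, 3]ᵀ and M₂ = S₀ − 2·S₁ = [[45, -30, 0], [30, -20, 0]] = 5·[3, 2][3, -2, 0]ᵀ, so take a₁ = [3, 1], b₁ = [1, -1, 3], a₂ = [3, 2], b₂ = [3, -2, 0].
Each slice is an integer combination of E₁ = a₁b₁ᵀ and E₂ = a₂b₂ᵀ: S₀ = 2·E₁ + 3·E₂, S₁ = E₁ − E₂, S₂ = 2·E₁ + E₂; reading off coefficients, c₁ = [2, 1, 2] and c₂ = [3, -1, 1].
Hence T = [3, 1] ⊗ [1, -1, 3] ⊗ [2, 1, 2] + [3, 2] ⊗ [3, -2, 0] ⊗ [3, -1, 1], so rank(T) ≤ 2.
These bounds meet, so rank(T) = 2.
Check entry T[0,0,0] = 33: (3)·(1)·(2) + (3)·(3)·(3) = 33.

2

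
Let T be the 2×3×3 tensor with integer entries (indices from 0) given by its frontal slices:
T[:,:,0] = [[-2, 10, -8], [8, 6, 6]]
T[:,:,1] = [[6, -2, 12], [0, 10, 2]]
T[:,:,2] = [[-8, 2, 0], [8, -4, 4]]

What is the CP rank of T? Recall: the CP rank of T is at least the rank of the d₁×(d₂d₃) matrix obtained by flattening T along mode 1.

3

Lower bound: the mode-3 unfolding of T (rows indexed by k, columns by (i,j) = (0,0), (0,1), (0,2), (1,0), (1,1), (1,2)) is [[-2, 10, -8, 8, 6, 6], [6, -2, 12, 0, 10, 2], [-8, 2, 0, 8, -4, 4]].
There the 3×3 minor on rows k ∈ {0, 1, 2}, columns (i,j) ∈ {(0,0), (0,1), (0,2)} is det [[-2, 10, -8], [6, -2, 12], [-8, 2, 0]] = -880 ≠ 0, so this unfolding has rank ≥ 3; CP rank is at least every unfolding rank, so rank(T) ≥ 3. (Unfolding ranks only ever bound the CP rank from below — rank(T) can be strictly larger than all of them — so the matching upper bound has to come from an explicit 3-term decomposition.)
Upper bound: T is a sum of 3 rank-1 terms, T = (1, -1) ⊗ (2, -1, 1) ⊗ (-2, 2, -4) + (1, 0) ⊗ (0, 1, -2) ⊗ (4, -4, -2) + (1, 2) ⊗ (1, 2, 1) ⊗ (2, 2, 0) (one valid choice — decompositions are not unique — normalised so each a, b is primitive with positive first nonzero entry; check it by expanding all entries), so rank(T) ≤ 3.
These bounds meet, so rank(T) = 3.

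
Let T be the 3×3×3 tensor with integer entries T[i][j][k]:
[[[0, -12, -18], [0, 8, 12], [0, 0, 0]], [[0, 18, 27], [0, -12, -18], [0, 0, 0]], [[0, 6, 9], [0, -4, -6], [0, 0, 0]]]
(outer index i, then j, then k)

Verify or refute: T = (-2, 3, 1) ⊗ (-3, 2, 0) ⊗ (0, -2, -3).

Yes

Reconstruct entrywise from the claimed factors. For example, T[2,2,0] = 0 and Σₗ aₗ[2]bₗ[2]cₗ[0] = (1)·(0)·(0) = 0; checking all 27 entries, every one matches. The claim holds.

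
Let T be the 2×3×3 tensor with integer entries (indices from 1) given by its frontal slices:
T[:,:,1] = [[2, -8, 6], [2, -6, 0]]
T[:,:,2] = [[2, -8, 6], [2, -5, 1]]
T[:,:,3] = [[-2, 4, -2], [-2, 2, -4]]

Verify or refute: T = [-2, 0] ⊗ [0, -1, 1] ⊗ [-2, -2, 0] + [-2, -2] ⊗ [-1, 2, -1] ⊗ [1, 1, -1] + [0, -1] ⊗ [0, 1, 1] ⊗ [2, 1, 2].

Yes

Reconstruct entrywise from the claimed factors. For example, T[1,1,1] = 2 and Σₗ aₗ[1]bₗ[1]cₗ[1] = (-2)·(0)·(-2) + (-2)·(-1)·(1) + (0)·(0)·(2) = 2; checking all 18 entries, every one matches. The claim holds.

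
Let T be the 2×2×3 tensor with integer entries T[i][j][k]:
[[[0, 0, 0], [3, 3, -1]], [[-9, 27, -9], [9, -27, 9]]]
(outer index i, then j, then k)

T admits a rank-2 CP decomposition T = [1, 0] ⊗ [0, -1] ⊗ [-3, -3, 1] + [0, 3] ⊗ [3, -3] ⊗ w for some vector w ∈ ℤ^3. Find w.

Subtract the known terms from T to get the rank-1 residual R = [0, 3] ⊗ [3, -3] ⊗ w, so R[i,j,k] = a[i]·b[j]·w[k]. Pick indices with nonzero a[1]·b[0] = (3)·(3) = 9. Only the fibre through (1,0,·) is needed: R[1,0,:] = T[1,0,:] − Σₗ aₗ[1]bₗ[0]cₗ = [-9, 27, -9] − (0)·(0)·[-3, -3, 1] = [-9, 27, -9]. Then w[k] = R[1,0,k] / 9 for each k, giving w = [-9, 27, -9] / 9 = [-1, 3, -1].

w = [-1, 3, -1]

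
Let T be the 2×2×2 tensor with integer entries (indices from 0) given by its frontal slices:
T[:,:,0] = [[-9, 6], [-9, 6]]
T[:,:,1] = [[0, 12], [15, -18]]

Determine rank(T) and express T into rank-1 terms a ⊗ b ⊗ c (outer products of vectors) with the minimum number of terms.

Lower bound: the mode-3 unfolding of T (rows indexed by k, columns by (i,j) = (0,0), (0,1), (1,0), (1,1)) is [[-9, 6, -9, 6], [0, 12, 15, -18]].
There the 2×2 minor on rows k ∈ {0, 1}, columns (i,j) ∈ {(0,0), (0,1)} is det [[-9, 6], [0, 12]] = -108 ≠ 0, so this unfolding has rank ≥ 2; CP rank is at least every unfolding rank, so rank(T) ≥ 2. (This is only a lower bound: in general the CP rank may exceed every unfolding rank, so we still need to exhibit 2 rank-1 terms summing to T.)
Upper bound — finding two terms. Write S_k = T[:,:,k] for the frontal slices: S₀ = [[-9, 6], [-9, 6]], S₁ = [[0, 12], [15, -18]].
If T = a₁ ⊗ b₁ ⊗ c₁ + a₂ ⊗ b₂ ⊗ c₂ then each S_k = c₁[k]·a₁b₁ᵀ + c₂[k]·a₂b₂ᵀ. S₀ and S₁ are linearly independent, so a₁b₁ᵀ and a₂b₂ᵀ must span the same plane of matrices: they are the rank-1 matrices of the form x·S₀ + y·S₁.
det(x·S₀ + y·S₁) is 180·xy − 180·y² = 180·(x − y)(y), vanishing at (x:y) = (1:1) and (1:0).
M₁ = S₀ + S₁ = [[-9, 18], [6, -12]] = (-3)·(3, -2)(1, -2)ᵀ and M₂ = S₀ = [[-9, 6], [-9, 6]] = (-3)·(1, 1)(3, -2)ᵀ, so take a₁ = (3, -2), b₁ = (1, -2), a₂ = (1, 1), b₂ = (3, -2).
Each slice is an integer combination of E₁ = a₁b₁ᵀ and E₂ = a₂b₂ᵀ: S₀ = −3·E₂, S₁ = −3·E₁ + 3·E₂; reading off coefficients, c₁ = (0, -3) and c₂ = (-3, 3).
Hence T = (3, -2) ⊗ (1, -2) ⊗ (0, -3) + (1, 1) ⊗ (3, -2) ⊗ (-3, 3), so rank(T) ≤ 2.
These bounds meet, so rank(T) = 2.

rank(T) = 2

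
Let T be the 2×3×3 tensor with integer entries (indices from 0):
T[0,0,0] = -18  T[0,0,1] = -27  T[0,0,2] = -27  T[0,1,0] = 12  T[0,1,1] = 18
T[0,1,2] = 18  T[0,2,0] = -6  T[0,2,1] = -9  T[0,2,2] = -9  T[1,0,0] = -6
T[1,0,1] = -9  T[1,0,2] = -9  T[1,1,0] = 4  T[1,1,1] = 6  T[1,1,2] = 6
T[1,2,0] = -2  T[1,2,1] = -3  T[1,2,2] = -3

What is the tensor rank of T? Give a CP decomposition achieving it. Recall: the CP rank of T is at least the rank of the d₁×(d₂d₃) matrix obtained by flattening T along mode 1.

Lower bound: T ≠ 0 (e.g. T[0,0,0] = -18), so rank(T) ≥ 1.
Upper bound: if T = a ⊗ b ⊗ c then every fibre of T is a multiple of the corresponding factor, so read the factors off the fibres through the nonzero entry T[0,0,0] = -18.
The mode-1 fibre T[:,0,0] = [-18, -6] gives a = [3, 1] (primitive direction); the mode-2 fibre T[0,:,0] = [-18, 12, -6] gives b = [3, -2, 1]; then c[k] = T[0,0,k] / (a[0]·b[0]) = [-18, -27, -27] / 9 = [-2, -3, -3].
Expanding [3, 1] ⊗ [3, -2, 1] ⊗ [-2, -3, -3] reproduces all 18 entries of T, so T = [3, 1] ⊗ [3, -2, 1] ⊗ [-2, -3, -3] and rank(T) ≤ 1.
These bounds meet, so rank(T) = 1.

rank(T) = 1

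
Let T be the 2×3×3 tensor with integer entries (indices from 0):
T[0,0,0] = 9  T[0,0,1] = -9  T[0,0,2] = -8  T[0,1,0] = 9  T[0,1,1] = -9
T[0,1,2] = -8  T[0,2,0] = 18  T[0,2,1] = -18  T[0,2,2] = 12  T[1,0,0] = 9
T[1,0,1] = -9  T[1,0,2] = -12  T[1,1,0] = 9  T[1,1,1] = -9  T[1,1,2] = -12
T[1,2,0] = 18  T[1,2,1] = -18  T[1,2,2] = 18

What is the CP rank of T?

Lower bound: the mode-1 unfolding of T (rows indexed by i, columns by (j,k) = (0,0), (0,1), (0,2), (1,0), (1,1), (1,2), (2,0), (2,1), (2,2)) is [[9, -9, -8, 9, -9, -8, 18, -18, 12], [9, -9, -12, 9, -9, -12, 18, -18, 18]].
There the 2×2 minor on rows i ∈ {0, 1}, columns (j,k) ∈ {(0,0), (0,2)} is det [[9, -8], [9, -12]] = -36 ≠ 0, so this unfolding has rank ≥ 2; CP rank is at least every unfolding rank, so rank(T) ≥ 2. (Flattening ranks never certify an upper bound on CP rank; for that we must actually write T with 2 rank-1 terms.)
Upper bound — finding two terms. Write S_k = T[:,:,k] for the frontal slices: S₀ = [[9, 9, 18], [9, 9, 18]], S₁ = [[-9, -9, -18], [-9, -9, -18]], S₂ = [[-8, -8, 12], [-12, -12, 18]].
If T = a₁ ⊗ b₁ ⊗ c₁ + a₂ ⊗ b₂ ⊗ c₂ then each S_k = c₁[k]·a₁b₁ᵀ + c₂[k]·a₂b₂ᵀ. S₀ and S₂ are linearly independent, so a₁b₁ᵀ and a₂b₂ᵀ must span the same plane of matrices: they are the rank-1 matrices of the form x·S₀ + y·S₂.
The 2×2 minor of x·S₀ + y·S₂ on rows {0,1}, columns {0,2} is 126·xy = 126·(y)(x), vanishing at (x:y) = (1:0) and (0:1).
M₁ = S₀ = [[9, 9, 18], [9, 9, 18]] = 9·[1, 1][1, 1, 2]ᵀ and M₂ = S₂ = [[-8, -8, 12], [-12, -12, 18]] = (-2)·[2, 3][2, 2, -3]ᵀ, so take a₁ = [1, 1], b₁ = [1, 1, 2], a₂ = [2, 3], b₂ = [2, 2, -3].
Each slice is an integer combination of E₁ = a₁b₁ᵀ and E₂ = a₂b₂ᵀ: S₀ = 9·E₁, S₁ = −9·E₁, S₂ = −2·E₂; reading off coefficients, c₁ = [9, -9, 0] and c₂ = [0, 0, -2].
Hence T = [1, 1] ⊗ [1, 1, 2] ⊗ [9, -9, 0] + [2, 3] ⊗ [2, 2, -3] ⊗ [0, 0, -2], so rank(T) ≤ 2.
These bounds meet, so rank(T) = 2.

2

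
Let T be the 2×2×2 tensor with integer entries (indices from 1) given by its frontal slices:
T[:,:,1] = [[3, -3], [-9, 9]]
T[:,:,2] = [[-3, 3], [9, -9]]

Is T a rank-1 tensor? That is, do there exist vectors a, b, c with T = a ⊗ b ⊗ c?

The mode-1 fibre T[:,1,1] = [3, -9] gives a = [1, -3] (primitive direction); the mode-2 fibre T[1,:,1] = [3, -3] gives b = [1, -1]; then c[k] = T[1,1,k] / (a[1]·b[1]) = [3, -3] / 1 = [3, -3].
Expanding [1, -3] ⊗ [1, -1] ⊗ [3, -3] reproduces all 8 entries of T, so T = [1, -3] ⊗ [1, -1] ⊗ [3, -3] and rank(T) ≤ 1.
Equivalently every frontal slice T[:,:,k] is c[k] times the rank-1 matrix [1, -3] ⊗ [1, -1]. So T has rank 1 (it is nonzero).

Yes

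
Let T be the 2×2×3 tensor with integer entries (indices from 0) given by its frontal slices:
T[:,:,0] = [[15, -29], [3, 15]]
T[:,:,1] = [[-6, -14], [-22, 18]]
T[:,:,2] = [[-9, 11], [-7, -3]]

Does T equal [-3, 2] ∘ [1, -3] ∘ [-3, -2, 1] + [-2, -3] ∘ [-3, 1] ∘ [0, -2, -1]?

No

Reconstruct entry (0,0,0) from the claimed factors: Σₗ aₗ[0]bₗ[0]cₗ[0] = (-3)·(1)·(-3) + (-2)·(-3)·(0) = 9, but T[0,0,0] = 15. The claim is false.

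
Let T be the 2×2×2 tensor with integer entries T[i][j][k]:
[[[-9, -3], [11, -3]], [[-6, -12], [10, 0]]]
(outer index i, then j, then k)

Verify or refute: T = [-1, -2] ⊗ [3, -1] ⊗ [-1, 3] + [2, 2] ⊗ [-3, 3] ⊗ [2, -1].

Reconstruct entrywise from the claimed factors. For example, T[1,1,1] = 0 and Σₗ aₗ[1]bₗ[1]cₗ[1] = (-2)·(-1)·(3) + (2)·(3)·(-1) = 0; checking all 8 entries, every one matches. The claim holds.

Yes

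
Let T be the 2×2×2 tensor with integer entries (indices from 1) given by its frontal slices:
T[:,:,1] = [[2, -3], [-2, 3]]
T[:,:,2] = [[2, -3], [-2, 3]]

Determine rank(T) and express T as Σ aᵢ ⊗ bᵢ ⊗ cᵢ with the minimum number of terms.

Lower bound: T ≠ 0 (e.g. T[1,1,1] = 2), so rank(T) ≥ 1.
Upper bound: if T = a ⊗ b ⊗ c then every fibre of T is a multiple of the corresponding factor, so read the factors off the fibres through the nonzero entry T[1,1,1] = 2.
The mode-1 fibre T[:,1,1] = [2, -2] gives a = (1, -1) (primitive direction); the mode-2 fibre T[1,:,1] = [2, -3] gives b = (2, -3); then c[k] = T[1,1,k] / (a[1]·b[1]) = [2, 2] / 2 = (1, 1).
Expanding (1, -1) ⊗ (2, -3) ⊗ (1, 1) reproduces all 8 entries of T, so T = (1, -1) ⊗ (2, -3) ⊗ (1, 1) and rank(T) ≤ 1.
These bounds meet, so rank(T) = 1.

rank(T) = 1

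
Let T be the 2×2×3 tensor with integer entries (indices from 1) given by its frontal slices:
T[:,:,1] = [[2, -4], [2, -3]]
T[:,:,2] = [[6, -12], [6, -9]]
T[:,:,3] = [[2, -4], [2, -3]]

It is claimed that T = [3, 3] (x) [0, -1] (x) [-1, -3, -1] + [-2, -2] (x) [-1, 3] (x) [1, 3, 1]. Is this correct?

Reconstruct entry (1,2,1) from the claimed factors: Σₗ aₗ[1]bₗ[2]cₗ[1] = (3)·(-1)·(-1) + (-2)·(3)·(1) = -3, but T[1,2,1] = -4. The claim is false.

No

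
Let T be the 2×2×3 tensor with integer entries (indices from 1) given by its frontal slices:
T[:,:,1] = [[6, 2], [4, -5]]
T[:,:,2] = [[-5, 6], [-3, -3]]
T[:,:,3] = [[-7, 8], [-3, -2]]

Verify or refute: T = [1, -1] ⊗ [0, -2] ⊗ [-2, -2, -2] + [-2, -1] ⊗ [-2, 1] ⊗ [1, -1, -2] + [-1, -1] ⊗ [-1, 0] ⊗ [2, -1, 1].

Yes

Reconstruct entrywise from the claimed factors. For example, T[2,2,1] = -5 and Σₗ aₗ[2]bₗ[2]cₗ[1] = (-1)·(-2)·(-2) + (-1)·(1)·(1) + (-1)·(0)·(2) = -5; checking all 12 entries, every one matches. The claim holds.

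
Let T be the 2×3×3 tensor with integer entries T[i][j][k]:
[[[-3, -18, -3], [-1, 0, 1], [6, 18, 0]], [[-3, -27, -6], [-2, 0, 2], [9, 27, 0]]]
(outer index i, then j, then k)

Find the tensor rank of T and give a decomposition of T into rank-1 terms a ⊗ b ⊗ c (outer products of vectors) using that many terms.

Lower bound: the mode-3 unfolding of T (rows indexed by k, columns by (i,j) = (0,0), (0,1), (0,2), (1,0), (1,1), (1,2)) is [[-3, -1, 6, -3, -2, 9], [-18, 0, 18, -27, 0, 27], [-3, 1, 0, -6, 2, 0]].
There the 2×2 minor on rows k ∈ {0, 1}, columns (i,j) ∈ {(0,0), (0,1)} is det [[-3, -1], [-18, 0]] = -18 ≠ 0, so this unfolding has rank ≥ 2; CP rank is at least every unfolding rank, so rank(T) ≥ 2. (Unfolding ranks only ever bound the CP rank from below — rank(T) can be strictly larger than all of them — so the matching upper bound has to come from an explicit 2-term decomposition.)
Upper bound — finding two terms. Write S_k = T[:,:,k] for the frontal slices: S₀ = [[-3, -1, 6], [-3, -2, 9]], S₁ = [[-18, 0, 18], [-27, 0, 27]], S₂ = [[-3, 1, 0], [-6, 2, 0]].
If T = a₁ ⊗ b₁ ⊗ c₁ + a₂ ⊗ b₂ ⊗ c₂ then each S_k = c₁[k]·a₁b₁ᵀ + c₂[k]·a₂b₂ᵀ. S₀ and S₁ are linearly independent, so a₁b₁ᵀ and a₂b₂ᵀ must span the same plane of matrices: they are the rank-1 matrices of the form x·S₀ + y·S₁.
The 2×2 minor of x·S₀ + y·S₁ on rows {0,1}, columns {0,1} is 3·x² + 9·xy = 3·(x + 3·y)(x), vanishing at (x:y) = (3:-1) and (0:1).
M₁ = 3·S₀ − S₁ = [[9, -3, 0], [18, -6, 0]] = 3·[1, 2][3, -1, 0]ᵀ and M₂ = S₁ = [[-18, 0, 18], [-27, 0, 27]] = (-9)·[2, 3][1, 0, -1]ᵀ, so take a₁ = [1, 2], b₁ = [3, -1, 0], a₂ = [2, 3], b₂ = [1, 0, -1].
Each slice is an integer combination of E₁ = a₁b₁ᵀ and E₂ = a₂b₂ᵀ: S₀ = E₁ − 3·E₂, S₁ = −9·E₂, S₂ = −E₁; reading off coefficients, c₁ = [1, 0, -1] and c₂ = [-3, -9, 0].
Hence T = [1, 2] ⊗ [3, -1, 0] ⊗ [1, 0, -1] + [2, 3] ⊗ [1, 0, -1] ⊗ [-3, -9, 0], so rank(T) ≤ 2.
These bounds meet, so rank(T) = 2.
Check entry T[1,2,2] = 0: (2)·(0)·(-1) + (3)·(-1)·(0) = 0.

rank(T) = 2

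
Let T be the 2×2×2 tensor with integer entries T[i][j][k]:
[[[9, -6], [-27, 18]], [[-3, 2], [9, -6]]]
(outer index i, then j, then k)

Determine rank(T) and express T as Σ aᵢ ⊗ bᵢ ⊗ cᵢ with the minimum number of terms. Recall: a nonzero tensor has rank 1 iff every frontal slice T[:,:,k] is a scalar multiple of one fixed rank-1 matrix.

rank(T) = 1

Lower bound: T ≠ 0 (e.g. T[0,0,0] = 9), so rank(T) ≥ 1.
Upper bound: if T = a ⊗ b ⊗ c then every fibre of T is a multiple of the corresponding factor, so read the factors off the fibres through the nonzero entry T[0,0,0] = 9.
The mode-1 fibre T[:,0,0] = [9, -3] gives a = (3, -1) (primitive direction); the mode-2 fibre T[0,:,0] = [9, -27] gives b = (1, -3); then c[k] = T[0,0,k] / (a[0]·b[0]) = [9, -6] / 3 = (3, -2).
Expanding (3, -1) ⊗ (1, -3) ⊗ (3, -2) reproduces all 8 entries of T, so T = (3, -1) ⊗ (1, -3) ⊗ (3, -2) and rank(T) ≤ 1.
These bounds meet, so rank(T) = 1.
Check entry T[0,1,1] = 18: (3)·(-3)·(-2) = 18.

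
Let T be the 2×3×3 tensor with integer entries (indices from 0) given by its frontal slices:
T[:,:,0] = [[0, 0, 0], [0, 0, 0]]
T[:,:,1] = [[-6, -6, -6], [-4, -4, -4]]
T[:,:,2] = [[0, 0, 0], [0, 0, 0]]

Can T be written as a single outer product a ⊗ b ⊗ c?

Yes

If T = a ⊗ b ⊗ c then every fibre of T is a multiple of the corresponding factor, so read the factors off the fibres through the nonzero entry T[0,0,1] = -6.
The mode-1 fibre T[:,0,1] = [-6, -4] gives a = [3, 2] (primitive direction); the mode-2 fibre T[0,:,1] = [-6, -6, -6] gives b = [1, 1, 1]; then c[k] = T[0,0,k] / (a[0]·b[0]) = [0, -6, 0] / 3 = [0, -2, 0].
Expanding [3, 2] ⊗ [1, 1, 1] ⊗ [0, -2, 0] reproduces all 18 entries of T, so T = [3, 2] ⊗ [1, 1, 1] ⊗ [0, -2, 0] and rank(T) ≤ 1.
Equivalently every frontal slice T[:,:,k] is c[k] times the rank-1 matrix [3, 2] ⊗ [1, 1, 1]. So T has rank 1 (it is nonzero).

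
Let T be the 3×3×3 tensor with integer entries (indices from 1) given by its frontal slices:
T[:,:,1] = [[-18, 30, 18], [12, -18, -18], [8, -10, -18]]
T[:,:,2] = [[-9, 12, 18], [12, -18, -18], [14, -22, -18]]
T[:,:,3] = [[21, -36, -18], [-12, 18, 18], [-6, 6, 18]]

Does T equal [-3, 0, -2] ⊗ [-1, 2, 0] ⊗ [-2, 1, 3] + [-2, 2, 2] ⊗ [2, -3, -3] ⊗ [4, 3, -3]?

No

Reconstruct entry (1,1,1) from the claimed factors: Σₗ aₗ[1]bₗ[1]cₗ[1] = (-3)·(-1)·(-2) + (-2)·(2)·(4) = -22, but T[1,1,1] = -18. The claim is false.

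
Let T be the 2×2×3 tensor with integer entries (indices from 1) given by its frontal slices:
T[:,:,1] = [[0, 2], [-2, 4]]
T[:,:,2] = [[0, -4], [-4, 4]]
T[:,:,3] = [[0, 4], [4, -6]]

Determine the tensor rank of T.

Lower bound: the mode-3 unfolding of T (rows indexed by k, columns by (i,j) = (1,1), (1,2), (2,1), (2,2)) is [[0, 2, -2, 4], [0, -4, -4, 4], [0, 4, 4, -6]].
There the 3×3 minor on rows k ∈ {1, 2, 3}, columns (i,j) ∈ {(1,2), (2,1), (2,2)} is det [[2, -2, 4], [-4, -4, 4], [4, 4, -6]] = 32 ≠ 0, so this unfolding has rank ≥ 3; CP rank is at least every unfolding rank, so rank(T) ≥ 3. (Flattening ranks never certify an upper bound on CP rank; for that we must actually write T with 3 rank-1 terms.)
Upper bound: T is a sum of 3 rank-1 terms, T = [0, 1] (x) [0, 1] (x) [2, 0, -2] + [0, 1] (x) [1, -1] (x) [-2, -4, 4] + [1, 0] (x) [0, 1] (x) [2, -4, 4] (written with every a and b primitive with positive leading entry and the scale carried by c; CP decompositions are not unique, and this one is verified by expanding entrywise), so rank(T) ≤ 3.
These bounds meet, so rank(T) = 3.

3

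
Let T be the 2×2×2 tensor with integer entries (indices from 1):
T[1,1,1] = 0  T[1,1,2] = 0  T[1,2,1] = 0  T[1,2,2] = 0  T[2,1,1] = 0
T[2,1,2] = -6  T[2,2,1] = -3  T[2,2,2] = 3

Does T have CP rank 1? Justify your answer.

No

The mode-3 unfolding of T (rows indexed by k, columns by (i,j) = (1,1), (1,2), (2,1), (2,2)) is [[0, 0, 0, -3], [0, 0, -6, 3]].
There the 2×2 minor on rows k ∈ {1, 2}, columns (i,j) ∈ {(2,1), (2,2)} is det [[0, -3], [-6, 3]] = -18 ≠ 0, so this unfolding has rank ≥ 2; CP rank is at least every unfolding rank, so rank(T) ≥ 2.
In particular rank(T) ≥ 2 > 1, so T is not rank-1.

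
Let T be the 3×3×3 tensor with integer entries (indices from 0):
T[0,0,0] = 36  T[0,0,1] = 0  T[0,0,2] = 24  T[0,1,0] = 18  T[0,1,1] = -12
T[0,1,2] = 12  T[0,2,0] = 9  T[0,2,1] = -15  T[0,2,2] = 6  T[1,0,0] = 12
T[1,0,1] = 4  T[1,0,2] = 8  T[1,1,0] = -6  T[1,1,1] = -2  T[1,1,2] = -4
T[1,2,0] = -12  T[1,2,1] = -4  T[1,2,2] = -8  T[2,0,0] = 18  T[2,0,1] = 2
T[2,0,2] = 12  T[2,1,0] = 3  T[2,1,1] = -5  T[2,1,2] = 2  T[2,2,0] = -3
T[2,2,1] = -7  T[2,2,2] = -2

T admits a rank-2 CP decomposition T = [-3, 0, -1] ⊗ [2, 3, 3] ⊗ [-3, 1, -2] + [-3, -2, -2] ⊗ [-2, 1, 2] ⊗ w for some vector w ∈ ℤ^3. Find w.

Subtract the known terms from T to get the rank-1 residual R = [-3, -2, -2] ⊗ [-2, 1, 2] ⊗ w, so R[i,j,k] = a[i]·b[j]·w[k]. Pick indices with nonzero a[0]·b[0] = (-3)·(-2) = 6. Only the fibre through (0,0,·) is needed: R[0,0,:] = T[0,0,:] − Σₗ aₗ[0]bₗ[0]cₗ = [36, 0, 24] − (-3)·(2)·[-3, 1, -2] = [18, 6, 12]. Then w[k] = R[0,0,k] / 6 for each k, giving w = [18, 6, 12] / 6 = [3, 1, 2].

w = [3, 1, 2]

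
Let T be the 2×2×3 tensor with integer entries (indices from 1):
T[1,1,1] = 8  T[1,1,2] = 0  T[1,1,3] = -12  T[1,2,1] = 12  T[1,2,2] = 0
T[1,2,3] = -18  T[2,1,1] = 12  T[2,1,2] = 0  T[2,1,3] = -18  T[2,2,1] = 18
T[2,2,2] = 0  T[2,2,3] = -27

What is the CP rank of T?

Lower bound: T ≠ 0 (e.g. T[1,1,1] = 8), so rank(T) ≥ 1.
Upper bound: if T = a ⊗ b ⊗ c then every fibre of T is a multiple of the corresponding factor, so read the factors off the fibres through the nonzero entry T[1,1,1] = 8.
The mode-1 fibre T[:,1,1] = [8, 12] gives a = [2, 3] (primitive direction); the mode-2 fibre T[1,:,1] = [8, 12] gives b = [2, 3]; then c[k] = T[1,1,k] / (a[1]·b[1]) = [8, 0, -12] / 4 = [2, 0, -3].
Expanding [2, 3] ⊗ [2, 3] ⊗ [2, 0, -3] reproduces all 12 entries of T, so T = [2, 3] ⊗ [2, 3] ⊗ [2, 0, -3] and rank(T) ≤ 1.
These bounds meet, so rank(T) = 1.
Check entry T[2,2,2] = 0: (3)·(3)·(0) = 0.

1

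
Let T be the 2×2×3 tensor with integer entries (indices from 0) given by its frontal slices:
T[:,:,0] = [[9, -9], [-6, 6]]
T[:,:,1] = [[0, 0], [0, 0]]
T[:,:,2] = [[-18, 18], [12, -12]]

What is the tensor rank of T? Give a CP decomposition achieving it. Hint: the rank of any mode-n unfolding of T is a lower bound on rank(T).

Lower bound: T ≠ 0 (e.g. T[0,0,0] = 9), so rank(T) ≥ 1.
Upper bound: if T = a ⊗ b ⊗ c then every fibre of T is a multiple of the corresponding factor, so read the factors off the fibres through the nonzero entry T[0,0,0] = 9.
The mode-1 fibre T[:,0,0] = [9, -6] gives a = [3, -2] (primitive direction); the mode-2 fibre T[0,:,0] = [9, -9] gives b = [1, -1]; then c[k] = T[0,0,k] / (a[0]·b[0]) = [9, 0, -18] / 3 = [3, 0, -6].
Expanding [3, -2] ⊗ [1, -1] ⊗ [3, 0, -6] reproduces all 12 entries of T, so T = [3, -2] ⊗ [1, -1] ⊗ [3, 0, -6] and rank(T) ≤ 1.
These bounds meet, so rank(T) = 1.

rank(T) = 1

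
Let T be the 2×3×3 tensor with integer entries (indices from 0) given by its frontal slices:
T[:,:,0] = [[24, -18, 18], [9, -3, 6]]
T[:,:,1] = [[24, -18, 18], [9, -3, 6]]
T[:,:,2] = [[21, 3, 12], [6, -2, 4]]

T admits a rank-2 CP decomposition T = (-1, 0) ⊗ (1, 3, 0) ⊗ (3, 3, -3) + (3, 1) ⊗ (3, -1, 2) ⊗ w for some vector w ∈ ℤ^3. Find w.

w = (3, 3, 2)

Subtract the known terms from T to get the rank-1 residual R = (3, 1) ⊗ (3, -1, 2) ⊗ w, so R[i,j,k] = a[i]·b[j]·w[k]. Pick indices with nonzero a[0]·b[0] = (3)·(3) = 9. Only the fibre through (0,0,·) is needed: R[0,0,:] = T[0,0,:] − Σₗ aₗ[0]bₗ[0]cₗ = [24, 24, 21] − (-1)·(1)·(3, 3, -3) = [27, 27, 18]. Then w[k] = R[0,0,k] / 9 for each k, giving w = [27, 27, 18] / 9 = (3, 3, 2).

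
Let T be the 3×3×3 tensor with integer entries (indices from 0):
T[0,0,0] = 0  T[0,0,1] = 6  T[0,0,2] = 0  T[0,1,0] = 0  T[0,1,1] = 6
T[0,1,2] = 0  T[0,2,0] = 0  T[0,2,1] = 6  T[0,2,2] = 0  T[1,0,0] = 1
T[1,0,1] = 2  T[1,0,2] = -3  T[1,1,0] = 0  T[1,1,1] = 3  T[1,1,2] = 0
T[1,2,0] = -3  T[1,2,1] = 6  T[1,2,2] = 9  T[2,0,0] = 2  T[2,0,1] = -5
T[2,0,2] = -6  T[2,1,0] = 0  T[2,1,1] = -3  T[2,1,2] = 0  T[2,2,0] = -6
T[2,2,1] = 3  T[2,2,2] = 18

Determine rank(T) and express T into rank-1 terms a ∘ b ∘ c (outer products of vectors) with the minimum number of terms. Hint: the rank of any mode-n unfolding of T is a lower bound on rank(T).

rank(T) = 2

Lower bound: the mode-2 unfolding of T (rows indexed by j, columns by (i,k) = (0,0), (0,1), (0,2), (1,0), (1,1), (1,2), (2,0), (2,1), (2,2)) is [[0, 6, 0, 1, 2, -3, 2, -5, -6], [0, 6, 0, 0, 3, 0, 0, -3, 0], [0, 6, 0, -3, 6, 9, -6, 3, 18]].
There the 2×2 minor on rows j ∈ {0, 1}, columns (i,k) ∈ {(0,1), (1,0)} is det [[6, 1], [6, 0]] = -6 ≠ 0, so this unfolding has rank ≥ 2; CP rank is at least every unfolding rank, so rank(T) ≥ 2. (This is only a lower bound: in general the CP rank may exceed every unfolding rank, so we still need to exhibit 2 rank-1 terms summing to T.)
Upper bound — finding two terms. Write S_k = T[:,:,k] for the frontal slices: S₀ = [[0, 0, 0], [1, 0, -3], [2, 0, -6]], S₁ = [[6, 6, 6], [2, 3, 6], [-5, -3, 3]], S₂ = [[0, 0, 0], [-3, 0, 9], [-6, 0, 18]].
If T = a₁ ∘ b₁ ∘ c₁ + a₂ ∘ b₂ ∘ c₂ then each S_k = c₁[k]·a₁b₁ᵀ + c₂[k]·a₂b₂ᵀ. S₀ and S₁ are linearly independent, so a₁b₁ᵀ and a₂b₂ᵀ must span the same plane of matrices: they are the rank-1 matrices of the form x·S₀ + y·S₁.
The 2×2 minor of x·S₀ + y·S₁ on rows {0,1}, columns {0,1} is −6·xy + 6·y² = (-6)·(x − y)(y), vanishing at (x:y) = (1:1) and (1:0).
M₁ = S₀ + S₁ = [[6, 6, 6], [3, 3, 3], [-3, -3, -3]] = 3·[2, 1, -1][1, 1, 1]ᵀ and M₂ = S₀ = [[0, 0, 0], [1, 0, -3], [2, 0, -6]] = [0, 1, 2][1, 0, -3]ᵀ, so take a₁ = [2, 1, -1], b₁ = [1, 1, 1], a₂ = [0, 1, 2], b₂ = [1, 0, -3].
Each slice is an integer combination of E₁ = a₁b₁ᵀ and E₂ = a₂b₂ᵀ: S₀ = E₂, S₁ = 3·E₁ − E₂, S₂ = −3·E₂; reading off coefficients, c₁ = [0, 3, 0] and c₂ = [1, -1, -3].
Hence T = [2, 1, -1] ∘ [1, 1, 1] ∘ [0, 3, 0] + [0, 1, 2] ∘ [1, 0, -3] ∘ [1, -1, -3], so rank(T) ≤ 2.
These bounds meet, so rank(T) = 2.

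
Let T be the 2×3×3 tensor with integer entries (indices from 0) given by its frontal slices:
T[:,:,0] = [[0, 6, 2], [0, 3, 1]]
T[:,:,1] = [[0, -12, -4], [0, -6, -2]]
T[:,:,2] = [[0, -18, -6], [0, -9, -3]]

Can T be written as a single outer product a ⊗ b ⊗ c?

Yes

If T = a ⊗ b ⊗ c then every fibre of T is a multiple of the corresponding factor, so read the factors off the fibres through the nonzero entry T[0,1,0] = 6.
The mode-1 fibre T[:,1,0] = [6, 3] gives a = [2, 1] (primitive direction); the mode-2 fibre T[0,:,0] = [0, 6, 2] gives b = [0, 3, 1]; then c[k] = T[0,1,k] / (a[0]·b[1]) = [6, -12, -18] / 6 = [1, -2, -3].
Expanding [2, 1] ⊗ [0, 3, 1] ⊗ [1, -2, -3] reproduces all 18 entries of T, so T = [2, 1] ⊗ [0, 3, 1] ⊗ [1, -2, -3] and rank(T) ≤ 1.
Equivalently every frontal slice T[:,:,k] is c[k] times the rank-1 matrix [2, 1] ⊗ [0, 3, 1]. So T has rank 1 (it is nonzero).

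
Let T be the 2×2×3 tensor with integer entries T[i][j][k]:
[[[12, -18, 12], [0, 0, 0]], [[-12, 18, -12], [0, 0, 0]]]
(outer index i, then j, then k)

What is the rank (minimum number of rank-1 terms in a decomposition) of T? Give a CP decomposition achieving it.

Lower bound: T ≠ 0 (e.g. T[0,0,0] = 12), so rank(T) ≥ 1.
Upper bound: the mode-1 fibre T[:,0,0] = [12, -12] gives a = [1, -1] (primitive direction); the mode-2 fibre T[0,:,0] = [12, 0] gives b = [1, 0]; then c[k] = T[0,0,k] / (a[0]·b[0]) = [12, -18, 12] / 1 = [12, -18, 12].
Expanding [1, -1] ⊗ [1, 0] ⊗ [12, -18, 12] reproduces all 12 entries of T, so T = [1, -1] ⊗ [1, 0] ⊗ [12, -18, 12] and rank(T) ≤ 1.
These bounds meet, so rank(T) = 1.

rank(T) = 1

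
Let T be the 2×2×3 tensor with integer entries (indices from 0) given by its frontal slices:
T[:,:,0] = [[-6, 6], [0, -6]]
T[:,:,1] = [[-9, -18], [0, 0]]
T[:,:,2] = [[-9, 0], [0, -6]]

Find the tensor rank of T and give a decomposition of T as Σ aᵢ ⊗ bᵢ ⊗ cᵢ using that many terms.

Lower bound: in the mode-3 unfolding of T (rows indexed by k, columns by (i,j)) the 2×2 minor on rows k ∈ {0, 1}, columns (i,j) ∈ {(0,0), (0,1)} is det [[-6, 6], [-9, -18]] = 162 ≠ 0, so that unfolding has rank ≥ 2 and hence rank(T) ≥ 2 (CP rank is at least every unfolding rank, though it can be larger).
Upper bound: with S_k = T[:,:,k], the two rank-1 terms a₁b₁ᵀ, a₂b₂ᵀ are the rank-1 members of the pencil x·S₀ + y·S₁.
det(x·S₀ + y·S₁) is 36·x² + 54·xy = 18·(2·x + 3·y)(x), vanishing at (x:y) = (3:-2) and (0:1).
M₁ = 3·S₀ − 2·S₁ = [[0, 54], [0, -18]] = 18·[3, -1][0, 1]ᵀ and M₂ = S₁ = [[-9, -18], [0, 0]] = (-9)·[1, 0][1, 2]ᵀ, so take a₁ = [3, -1], b₁ = [0, 1], a₂ = [1, 0], b₂ = [1, 2].
Each slice is an integer combination of E₁ = a₁b₁ᵀ and E₂ = a₂b₂ᵀ: S₀ = 6·E₁ − 6·E₂, S₁ = −9·E₂, S₂ = 6·E₁ − 9·E₂; reading off coefficients, c₁ = [6, 0, 6] and c₂ = [-6, -9, -9].
Hence T = [3, -1] ⊗ [0, 1] ⊗ [6, 0, 6] + [1, 0] ⊗ [1, 2] ⊗ [-6, -9, -9], so rank(T) ≤ 2.
These bounds meet, so rank(T) = 2.

rank(T) = 2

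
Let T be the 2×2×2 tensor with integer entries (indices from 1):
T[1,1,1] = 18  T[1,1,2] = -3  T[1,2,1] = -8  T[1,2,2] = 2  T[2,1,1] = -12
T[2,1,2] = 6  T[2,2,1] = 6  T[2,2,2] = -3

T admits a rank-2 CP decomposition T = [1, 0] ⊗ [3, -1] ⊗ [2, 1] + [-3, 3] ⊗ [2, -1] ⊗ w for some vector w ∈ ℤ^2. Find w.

Subtract the known terms from T to get the rank-1 residual R = [-3, 3] ⊗ [2, -1] ⊗ w, so R[i,j,k] = a[i]·b[j]·w[k]. Pick indices with nonzero a[1]·b[1] = (-3)·(2) = -6. Only the fibre through (1,1,·) is needed: R[1,1,:] = T[1,1,:] − Σₗ aₗ[1]bₗ[1]cₗ = [18, -3] − (1)·(3)·[2, 1] = [12, -6]. Then w[k] = R[1,1,k] / -6 for each k, giving w = [12, -6] / -6 = [-2, 1].

w = [-2, 1]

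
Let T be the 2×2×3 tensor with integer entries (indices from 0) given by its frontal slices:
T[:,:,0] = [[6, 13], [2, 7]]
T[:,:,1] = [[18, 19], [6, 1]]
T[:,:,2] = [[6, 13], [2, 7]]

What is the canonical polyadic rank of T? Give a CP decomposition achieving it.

rank(T) = 2

Lower bound: the mode-1 unfolding of T (rows indexed by i, columns by (j,k) = (0,0), (0,1), (0,2), (1,0), (1,1), (1,2)) is [[6, 18, 6, 13, 19, 13], [2, 6, 2, 7, 1, 7]].
There the 2×2 minor on rows i ∈ {0, 1}, columns (j,k) ∈ {(0,0), (1,0)} is det [[6, 13], [2, 7]] = 16 ≠ 0, so this unfolding has rank ≥ 2; CP rank is at least every unfolding rank, so rank(T) ≥ 2. (Flattening ranks never certify an upper bound on CP rank; for that we must actually write T with 2 rank-1 terms.)
Upper bound — finding two terms. Write S_k = T[:,:,k] for the frontal slices: S₀ = [[6, 13], [2, 7]], S₁ = [[18, 19], [6, 1]], S₂ = [[6, 13], [2, 7]].
If T = a₁ ⊗ b₁ ⊗ c₁ + a₂ ⊗ b₂ ⊗ c₂ then each S_k = c₁[k]·a₁b₁ᵀ + c₂[k]·a₂b₂ᵀ. S₀ and S₁ are linearly independent, so a₁b₁ᵀ and a₂b₂ᵀ must span the same plane of matrices: they are the rank-1 matrices of the form x·S₀ + y·S₁.
det(x·S₀ + y·S₁) is 16·x² + 16·xy − 96·y² = 16·(x + 3·y)(x − 2·y), vanishing at (x:y) = (3:-1) and (2:1).
M₁ = 3·S₀ − S₁ = [[0, 20], [0, 20]] = 20·[1, 1][0, 1]ᵀ and M₂ = 2·S₀ + S₁ = [[30, 45], [10, 15]] = 5·[3, 1][2, 3]ᵀ, so take a₁ = [1, 1], b₁ = [0, 1], a₂ = [3, 1], b₂ = [2, 3].
Each slice is an integer combination of E₁ = a₁b₁ᵀ and E₂ = a₂b₂ᵀ: S₀ = 4·E₁ + E₂, S₁ = −8·E₁ + 3·E₂, S₂ = 4·E₁ + E₂; reading off coefficients, c₁ = [4, -8, 4] and c₂ = [1, 3, 1].
Hence T = [1, 1] ⊗ [0, 1] ⊗ [4, -8, 4] + [3, 1] ⊗ [2, 3] ⊗ [1, 3, 1], so rank(T) ≤ 2.
These bounds meet, so rank(T) = 2.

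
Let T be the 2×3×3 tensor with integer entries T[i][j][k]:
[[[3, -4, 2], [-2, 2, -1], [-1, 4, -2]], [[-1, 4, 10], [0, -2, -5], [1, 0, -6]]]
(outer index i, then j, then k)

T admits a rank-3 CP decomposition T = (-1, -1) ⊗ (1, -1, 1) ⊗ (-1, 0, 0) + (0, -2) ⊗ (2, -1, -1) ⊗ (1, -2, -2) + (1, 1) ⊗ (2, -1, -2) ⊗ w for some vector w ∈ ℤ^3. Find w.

Subtract the known terms from T to get the rank-1 residual R = (1, 1) ⊗ (2, -1, -2) ⊗ w, so R[i,j,k] = a[i]·b[j]·w[k]. Pick indices with nonzero a[0]·b[0] = (1)·(2) = 2. Only the fibre through (0,0,·) is needed: R[0,0,:] = T[0,0,:] − Σₗ aₗ[0]bₗ[0]cₗ = [3, -4, 2] − (-1)·(1)·(-1, 0, 0) − (0)·(2)·(1, -2, -2) = [2, -4, 2]. Then w[k] = R[0,0,k] / 2 for each k, giving w = [2, -4, 2] / 2 = (1, -2, 1).

w = (1, -2, 1)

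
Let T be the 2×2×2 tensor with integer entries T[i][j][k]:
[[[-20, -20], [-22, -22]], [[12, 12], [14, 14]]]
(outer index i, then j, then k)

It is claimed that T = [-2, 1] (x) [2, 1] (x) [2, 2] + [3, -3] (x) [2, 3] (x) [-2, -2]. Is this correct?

Reconstruct entry (1,0,0) from the claimed factors: Σₗ aₗ[1]bₗ[0]cₗ[0] = (1)·(2)·(2) + (-3)·(2)·(-2) = 16, but T[1,0,0] = 12. The claim is false.

No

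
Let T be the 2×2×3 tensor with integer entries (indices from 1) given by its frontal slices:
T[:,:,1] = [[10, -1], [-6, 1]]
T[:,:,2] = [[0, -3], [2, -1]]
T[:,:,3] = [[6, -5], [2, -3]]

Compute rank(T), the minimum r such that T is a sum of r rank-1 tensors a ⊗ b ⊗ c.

Lower bound: the mode-3 unfolding of T (rows indexed by k, columns by (i,j) = (1,1), (1,2), (2,1), (2,2)) is [[10, -1, -6, 1], [0, -3, 2, -1], [6, -5, 2, -3]].
There the 3×3 minor on rows k ∈ {1, 2, 3}, columns (i,j) ∈ {(1,1), (1,2), (2,1)} is det [[10, -1, -6], [0, -3, 2], [6, -5, 2]] = -80 ≠ 0, so this unfolding has rank ≥ 3; CP rank is at least every unfolding rank, so rank(T) ≥ 3. (Flattening ranks never certify an upper bound on CP rank; for that we must actually write T with 3 rank-1 terms.)
Upper bound: T is a sum of 3 rank-1 terms, T = [1, -1] ⊗ [2, -1] ⊗ [1, 1, 1] + [1, 1] ⊗ [1, -1] ⊗ [0, 2, 4] + [2, -1] ⊗ [1, 0] ⊗ [4, -2, 0] (written with every a and b primitive with positive leading entry and the scale carried by c; CP decompositions are not unique, and this one is verified by expanding entrywise), so rank(T) ≤ 3.
These bounds meet, so rank(T) = 3.
Check entry T[1,1,2] = 0: (1)·(2)·(1) + (1)·(1)·(2) + (2)·(1)·(-2) = 0.

3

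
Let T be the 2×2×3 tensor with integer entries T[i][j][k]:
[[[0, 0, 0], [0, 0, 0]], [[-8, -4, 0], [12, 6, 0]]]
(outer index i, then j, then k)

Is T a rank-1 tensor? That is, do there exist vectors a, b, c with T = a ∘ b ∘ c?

Yes

If T = a ∘ b ∘ c then every fibre of T is a multiple of the corresponding factor, so read the factors off the fibres through the nonzero entry T[1,0,0] = -8.
The mode-1 fibre T[:,0,0] = [0, -8] gives a = (0, 1) (primitive direction); the mode-2 fibre T[1,:,0] = [-8, 12] gives b = (2, -3); then c[k] = T[1,0,k] / (a[1]·b[0]) = [-8, -4, 0] / 2 = (-4, -2, 0).
Expanding (0, 1) ∘ (2, -3) ∘ (-4, -2, 0) reproduces all 12 entries of T, so T = (0, 1) ∘ (2, -3) ∘ (-4, -2, 0) and rank(T) ≤ 1.
Equivalently every frontal slice T[:,:,k] is c[k] times the rank-1 matrix (0, 1) ∘ (2, -3). So T has rank 1 (it is nonzero).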